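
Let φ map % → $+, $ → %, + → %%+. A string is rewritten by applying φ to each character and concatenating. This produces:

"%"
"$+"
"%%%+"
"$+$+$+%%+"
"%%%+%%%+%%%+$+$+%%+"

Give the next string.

Rewriting the 19 symbols of %%%+%%%+%%%+$+$+%%+ one by one yields $+ $+ $+ %%+ $+ $+ $+ %%+ $+ $+ $+ %%+ % %%+ % %%+ $+ $+ %%+; concatenated:

$+$+$+%%+$+$+$+%%+$+$+$+%%+%%%+%%%+$+$+%%+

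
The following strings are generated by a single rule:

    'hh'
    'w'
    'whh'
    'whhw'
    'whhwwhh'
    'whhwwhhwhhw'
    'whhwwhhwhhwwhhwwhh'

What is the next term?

whhwwhhwhhwwhhwwhhwhhwwhhwhhw

This is a Fibonacci-style word recurrence s(k) = s(k−1)·s(k−2): e.g. w·hh = whh.
So term 8 is whhwwhhwhhwwhhwwhh·whhwwhhwhhw.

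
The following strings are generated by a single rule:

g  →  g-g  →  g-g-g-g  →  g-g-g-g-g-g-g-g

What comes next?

g-g-g-g-g-g-g-g-g-g-g-g-g-g-g-g

Each string is two copies of the previous one joined by '-'.
So the next term is two copies of g-g-g-g-g-g-g-g with '-' between the halves.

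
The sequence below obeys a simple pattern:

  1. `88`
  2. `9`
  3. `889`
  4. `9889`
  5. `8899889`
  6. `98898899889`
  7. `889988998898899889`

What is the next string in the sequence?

This is a Fibonacci-style word recurrence s(k) = s(k−2)·s(k−1): e.g. 88·9 = 889.
Continuing: 98898899889 · 889988998898899889 gives term 8.

98898899889889988998898899889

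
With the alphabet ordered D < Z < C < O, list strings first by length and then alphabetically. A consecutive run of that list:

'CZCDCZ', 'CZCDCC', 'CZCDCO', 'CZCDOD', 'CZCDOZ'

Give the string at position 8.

CZCZDD

Stepping forward 3 times from CZCDOZ: CZCDOZ → CZCDOC → CZCDOO, then the target.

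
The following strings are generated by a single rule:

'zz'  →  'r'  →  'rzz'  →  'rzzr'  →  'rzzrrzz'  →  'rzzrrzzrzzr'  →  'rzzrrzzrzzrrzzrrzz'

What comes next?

rzzrrzzrzzrrzzrrzzrzzrrzzrzzr

Each term (from the third on) is the previous term followed by the one before it: term 3 = r·zz = rzz.
Continuing: rzzrrzzrzzrrzzrrzz · rzzrrzzrzzr gives term 8.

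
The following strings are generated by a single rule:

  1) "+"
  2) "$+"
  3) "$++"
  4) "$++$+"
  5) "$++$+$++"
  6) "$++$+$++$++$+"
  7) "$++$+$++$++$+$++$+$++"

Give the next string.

$++$+$++$++$+$++$+$++$++$+$++$++$+

Each term (from the third on) is the previous term followed by the one before it: term 3 = $+·+ = $++.
Continuing: $++$+$++$++$+$++$+$++ · $++$+$++$++$+ gives term 8.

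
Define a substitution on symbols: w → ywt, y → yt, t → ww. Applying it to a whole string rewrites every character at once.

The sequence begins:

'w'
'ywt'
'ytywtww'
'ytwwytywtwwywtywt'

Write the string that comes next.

ytwwywtywtytwwytywtwwywtywtytywtwwytywtww

Replace each of the 17 characters of ytwwytywtwwywtywt in place — yt ww ywt ywt yt ww yt ywt ww ywt ywt yt ywt ww yt ywt ww — and concatenate.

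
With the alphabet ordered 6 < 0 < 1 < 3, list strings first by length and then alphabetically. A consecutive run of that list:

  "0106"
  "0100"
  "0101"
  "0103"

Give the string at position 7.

0111

Continuing the enumeration 3 steps past 0103: 0103 → 0116 → 0110 → (answer).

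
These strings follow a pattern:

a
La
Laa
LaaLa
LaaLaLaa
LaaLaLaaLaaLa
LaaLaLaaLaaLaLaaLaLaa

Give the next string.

LaaLaLaaLaaLaLaaLaLaaLaaLaLaaLaaLa

This is a Fibonacci-style word recurrence s(k) = s(k−1)·s(k−2): e.g. La·a = Laa.
So term 8 is LaaLaLaaLaaLaLaaLaLaa·LaaLaLaaLaaLa.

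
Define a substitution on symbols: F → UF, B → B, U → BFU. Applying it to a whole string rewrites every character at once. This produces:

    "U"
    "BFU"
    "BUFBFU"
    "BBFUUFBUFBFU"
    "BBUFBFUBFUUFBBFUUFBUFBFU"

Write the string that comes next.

BBBFUUFBUFBFUBUFBFUBFUUFBBUFBFUBFUUFBBFUUFBUFBFU

Applying the rule to each of the 24 symbols of BBUFBFUBFUUFBBFUUFBUFBFU gives the pieces B B BFU UF B UF BFU B UF BFU BFU UF B B UF BFU BFU UF B BFU UF B UF BFU, which concatenate to the answer.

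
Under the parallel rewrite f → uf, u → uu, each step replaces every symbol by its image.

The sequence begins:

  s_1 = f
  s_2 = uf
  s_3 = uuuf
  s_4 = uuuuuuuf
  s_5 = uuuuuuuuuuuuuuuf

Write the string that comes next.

uuuuuuuuuuuuuuuuuuuuuuuuuuuuuuuf

Replace each of the 16 characters of uuuuuuuuuuuuuuuf in place — uu uu uu uu uu uu uu uu uu uu uu uu uu uu uu uf — and concatenate.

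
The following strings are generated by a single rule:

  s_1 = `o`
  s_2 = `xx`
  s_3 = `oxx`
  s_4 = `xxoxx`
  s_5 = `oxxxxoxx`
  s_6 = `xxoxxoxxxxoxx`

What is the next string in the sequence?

oxxxxoxxxxoxxoxxxxoxx

This is a Fibonacci-style word recurrence s(k) = s(k−2)·s(k−1): e.g. o·xx = oxx.
The next term joins oxxxxoxx and xxoxxoxxxxoxx.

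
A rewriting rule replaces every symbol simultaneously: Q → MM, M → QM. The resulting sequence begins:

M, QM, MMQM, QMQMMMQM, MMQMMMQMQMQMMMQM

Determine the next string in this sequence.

QMQMMMQMQMQMMMQMMMQMMMQMQMQMMMQM

Applying the rule to each of the 16 symbols of MMQMMMQMQMQMMMQM gives the pieces QM QM MM QM QM QM MM QM MM QM MM QM QM QM MM QM, which concatenate to the answer.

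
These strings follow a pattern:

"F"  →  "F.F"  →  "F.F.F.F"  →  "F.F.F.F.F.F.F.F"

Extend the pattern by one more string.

F.F.F.F.F.F.F.F.F.F.F.F.F.F.F.F

Every step duplicates the string with '.' between the halves.
One more doubling of F.F.F.F.F.F.F.F gives the answer.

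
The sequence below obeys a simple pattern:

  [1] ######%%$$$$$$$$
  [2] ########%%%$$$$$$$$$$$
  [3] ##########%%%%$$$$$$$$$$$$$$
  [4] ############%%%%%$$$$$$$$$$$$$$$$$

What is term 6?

The n-th term is 2n #'s then n-1 %'s then 3n-1 $'s, where the shown terms are n = 3, 4, 5, 6.
For term 6, n = 8, so the run lengths are 16, 7, 23.

################%%%%%%%$$$$$$$$$$$$$$$$$$$$$$$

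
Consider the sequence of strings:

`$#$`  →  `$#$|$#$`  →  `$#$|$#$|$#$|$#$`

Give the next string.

$#$|$#$|$#$|$#$|$#$|$#$|$#$|$#$

Each string is two copies of the previous one joined by '|'.
One more doubling of $#$|$#$|$#$|$#$ gives the answer.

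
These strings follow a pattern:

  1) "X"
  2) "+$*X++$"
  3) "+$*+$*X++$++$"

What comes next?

Each term wraps the previous one in +$* on the left and ++$ on the right.
Applying this once more to +$*+$*X++$++$:

+$*+$*+$*X++$++$++$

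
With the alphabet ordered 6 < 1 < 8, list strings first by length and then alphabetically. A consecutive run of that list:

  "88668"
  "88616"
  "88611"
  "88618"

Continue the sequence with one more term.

88686

Find the rightmost character of 88618 below 8, bump it to the next letter, and reset everything to its right to 6.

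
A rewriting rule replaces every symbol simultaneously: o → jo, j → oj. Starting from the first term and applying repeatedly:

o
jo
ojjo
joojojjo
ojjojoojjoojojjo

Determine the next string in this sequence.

joojojjoojjojoojojjojoojjoojojjo

Replace each of the 16 characters of ojjojoojjoojojjo in place — jo oj oj jo oj jo jo oj oj jo jo oj jo oj oj jo — and concatenate.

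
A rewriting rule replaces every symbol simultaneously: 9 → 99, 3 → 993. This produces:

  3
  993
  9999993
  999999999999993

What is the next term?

Replace each of the 15 characters of 999999999999993 in place — 99 99 99 99 99 99 99 99 99 99 99 99 99 99 993 — and concatenate.

9999999999999999999999999999993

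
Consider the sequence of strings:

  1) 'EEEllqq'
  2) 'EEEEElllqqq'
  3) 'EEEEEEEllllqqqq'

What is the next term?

Each string has the form E^{2n+1} l^{n+1} q^{n+1} (n = 1, 2, …).
At n = 4 the blocks have lengths 9, 5, 5.

EEEEEEEEElllllqqqqq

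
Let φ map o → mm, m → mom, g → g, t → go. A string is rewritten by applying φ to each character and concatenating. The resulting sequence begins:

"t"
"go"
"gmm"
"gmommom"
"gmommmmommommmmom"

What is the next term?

gmommmmommommommommmmommommmmommommommommmmom

φ(gmommmmommommmmom) expands symbol-by-symbol to g mom mm mom mom mom mom mm mom mom mm mom mom mom mom mm mom; joining the 17 pieces gives the next term.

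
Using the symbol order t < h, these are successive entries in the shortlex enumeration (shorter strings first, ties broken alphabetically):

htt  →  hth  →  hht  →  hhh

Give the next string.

After hhh the length-3 strings are exhausted; the first length-4 string is 4 copies of t.

tttt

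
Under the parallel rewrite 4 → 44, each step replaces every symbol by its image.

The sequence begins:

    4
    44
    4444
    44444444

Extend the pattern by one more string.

4444444444444444

Rewriting each symbol of 44444444: 4→44, 4→44, 4→44, 4→44, 4→44, 4→44, 4→44, 4→44, which concatenates to 44 44 44 44 44 44 44 44.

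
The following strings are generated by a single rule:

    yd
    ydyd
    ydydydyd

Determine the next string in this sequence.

s(k+1) = s(k)·s(k) — each term doubles the last.
One more doubling of ydydydyd gives the answer.

ydydydydydydydyd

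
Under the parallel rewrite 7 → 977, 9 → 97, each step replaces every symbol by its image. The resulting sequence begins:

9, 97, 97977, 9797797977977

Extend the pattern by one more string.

Rewriting the 13 symbols of 9797797977977 one by one yields 97 977 97 977 977 97 977 97 977 977 97 977 977; concatenated:

9797797977977979779797797797977977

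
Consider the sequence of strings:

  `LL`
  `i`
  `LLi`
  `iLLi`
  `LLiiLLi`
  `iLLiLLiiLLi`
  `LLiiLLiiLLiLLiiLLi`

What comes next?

From term 3 onward, concatenate the second-to-last term with the last: LL·i = LLi, i·LLi = iLLi, …
So term 8 is iLLiLLiiLLi·LLiiLLiiLLiLLiiLLi.

iLLiLLiiLLiLLiiLLiiLLiLLiiLLi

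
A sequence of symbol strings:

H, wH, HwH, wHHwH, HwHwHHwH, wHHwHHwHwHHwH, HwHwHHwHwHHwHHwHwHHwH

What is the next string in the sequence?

Each term (from the third on) is the two preceding terms concatenated in order: term 3 = H·wH = HwH.
So term 8 is wHHwHHwHwHHwH·HwHwHHwHwHHwHHwHwHHwH.

wHHwHHwHwHHwHHwHwHHwHwHHwHHwHwHHwH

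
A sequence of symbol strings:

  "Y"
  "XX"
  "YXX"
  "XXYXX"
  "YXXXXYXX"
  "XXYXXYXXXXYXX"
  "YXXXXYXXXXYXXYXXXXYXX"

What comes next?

XXYXXYXXXXYXXYXXXXYXXXXYXXYXXXXYXX

Each term (from the third on) is the two preceding terms concatenated in order: term 3 = Y·XX = YXX.
So term 8 is XXYXXYXXXXYXX·YXXXXYXXXXYXXYXXXXYXX.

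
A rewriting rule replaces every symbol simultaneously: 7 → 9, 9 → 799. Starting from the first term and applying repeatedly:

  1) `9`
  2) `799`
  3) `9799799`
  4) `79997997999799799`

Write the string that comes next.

Replace each of the 17 characters of 79997997999799799 in place — 9 799 799 799 9 799 799 9 799 799 799 9 799 799 9 799 799 — and concatenate.

97997997999799799979979979997997999799799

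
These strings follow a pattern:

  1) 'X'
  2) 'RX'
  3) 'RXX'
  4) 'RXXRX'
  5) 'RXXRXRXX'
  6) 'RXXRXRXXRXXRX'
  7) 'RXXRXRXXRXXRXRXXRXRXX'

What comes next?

From term 3 onward, concatenate the last term with the second-to-last: RX·X = RXX, RXX·RX = RXXRX, …
Continuing: RXXRXRXXRXXRXRXXRXRXX · RXXRXRXXRXXRX gives term 8.

RXXRXRXXRXXRXRXXRXRXXRXXRXRXXRXXRX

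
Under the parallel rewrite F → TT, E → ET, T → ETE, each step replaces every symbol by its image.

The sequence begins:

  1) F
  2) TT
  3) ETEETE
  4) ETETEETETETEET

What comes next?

Rewriting the 14 symbols of ETETEETETETEET one by one yields ET ETE ET ETE ET ET ETE ET ETE ET ETE ET ET ETE; concatenated:

ETETEETETEETETETEETETEETETEETETETE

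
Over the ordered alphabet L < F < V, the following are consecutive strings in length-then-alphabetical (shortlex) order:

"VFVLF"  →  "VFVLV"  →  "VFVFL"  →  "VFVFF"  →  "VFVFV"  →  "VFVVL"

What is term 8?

Advancing 2 positions from VFVVL through VFVVL → VFVVF reaches term 8.

VFVVV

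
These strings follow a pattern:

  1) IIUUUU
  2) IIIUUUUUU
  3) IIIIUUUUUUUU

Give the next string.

IIIIIUUUUUUUUUU

Each string has the form I^{n} U^{2n}, where the shown terms are n = 2, 3, 4.
For the next term, n = 5, so the run lengths are 5, 10.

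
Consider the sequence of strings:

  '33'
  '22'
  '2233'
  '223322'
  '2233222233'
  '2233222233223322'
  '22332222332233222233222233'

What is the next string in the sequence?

223322223322332222332222332233222233223322

This is a Fibonacci-style word recurrence s(k) = s(k−1)·s(k−2): e.g. 22·33 = 2233.
The next term joins 22332222332233222233222233 and 2233222233223322.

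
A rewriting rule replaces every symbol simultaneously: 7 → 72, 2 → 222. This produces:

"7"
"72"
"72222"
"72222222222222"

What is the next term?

Applying the rule to each of the 14 symbols of 72222222222222 gives the pieces 72 222 222 222 222 222 222 222 222 222 222 222 222 222, which concatenate to the answer.

72222222222222222222222222222222222222222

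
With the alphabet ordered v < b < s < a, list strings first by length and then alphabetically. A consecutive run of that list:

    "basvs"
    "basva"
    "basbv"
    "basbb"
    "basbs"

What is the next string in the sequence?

basba

Find the rightmost character of basbs below a, bump it to the next letter, and reset everything to its right to v.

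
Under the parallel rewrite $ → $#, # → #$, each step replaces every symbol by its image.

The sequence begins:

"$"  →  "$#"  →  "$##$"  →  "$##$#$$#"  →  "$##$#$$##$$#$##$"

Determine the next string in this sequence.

Rewriting the 16 symbols of $##$#$$##$$#$##$ one by one yields $# #$ #$ $# #$ $# $# #$ #$ $# $# #$ $# #$ #$ $#; concatenated:

$##$#$$##$$#$##$#$$#$##$$##$#$$#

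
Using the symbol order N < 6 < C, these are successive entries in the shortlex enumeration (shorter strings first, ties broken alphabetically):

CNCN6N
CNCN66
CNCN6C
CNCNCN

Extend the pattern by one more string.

Find the rightmost character of CNCNCN below C, bump it to the next letter, and reset everything to its right to N.

CNCNC6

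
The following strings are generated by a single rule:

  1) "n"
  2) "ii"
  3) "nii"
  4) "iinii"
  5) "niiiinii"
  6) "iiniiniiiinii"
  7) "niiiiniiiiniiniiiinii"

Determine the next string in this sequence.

iiniiniiiiniiniiiiniiiiniiniiiinii

Each term (from the third on) is the two preceding terms concatenated in order: term 3 = n·ii = nii.
The next term joins iiniiniiiinii and niiiiniiiiniiniiiinii.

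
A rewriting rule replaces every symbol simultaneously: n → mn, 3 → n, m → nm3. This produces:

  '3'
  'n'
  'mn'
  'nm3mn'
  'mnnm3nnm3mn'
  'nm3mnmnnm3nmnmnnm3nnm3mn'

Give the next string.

mnnm3nnm3mnnm3mnmnnm3nmnnm3mnnm3mnmnnm3nmnmnnm3nnm3mn

Replace each of the 24 characters of nm3mnmnnm3nmnmnnm3nnm3mn in place — mn nm3 n nm3 mn nm3 mn mn nm3 n mn nm3 mn nm3 mn mn nm3 n mn mn nm3 n nm3 mn — and concatenate.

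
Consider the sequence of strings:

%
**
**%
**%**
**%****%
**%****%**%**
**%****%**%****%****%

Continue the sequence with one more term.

From term 3 onward, concatenate the last term with the second-to-last: **·% = **%, **%·** = **%**, …
So term 8 is **%****%**%****%****%·**%****%**%**.

**%****%**%****%****%**%****%**%**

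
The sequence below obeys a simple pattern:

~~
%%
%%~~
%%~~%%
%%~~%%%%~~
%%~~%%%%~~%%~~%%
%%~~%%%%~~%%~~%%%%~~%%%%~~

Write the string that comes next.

This is a Fibonacci-style word recurrence s(k) = s(k−1)·s(k−2): e.g. %%·~~ = %%~~.
Continuing: %%~~%%%%~~%%~~%%%%~~%%%%~~ · %%~~%%%%~~%%~~%% gives term 8.

%%~~%%%%~~%%~~%%%%~~%%%%~~%%~~%%%%~~%%~~%%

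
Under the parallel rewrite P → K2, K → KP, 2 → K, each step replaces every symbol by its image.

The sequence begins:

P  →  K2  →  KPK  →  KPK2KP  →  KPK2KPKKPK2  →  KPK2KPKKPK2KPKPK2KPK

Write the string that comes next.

Applying the rule to each of the 20 symbols of KPK2KPKKPK2KPKPK2KPK gives the pieces KP K2 KP K KP K2 KP KP K2 KP K KP K2 KP K2 KP K KP K2 KP, which concatenate to the answer.

KPK2KPKKPK2KPKPK2KPKKPK2KPK2KPKKPK2KP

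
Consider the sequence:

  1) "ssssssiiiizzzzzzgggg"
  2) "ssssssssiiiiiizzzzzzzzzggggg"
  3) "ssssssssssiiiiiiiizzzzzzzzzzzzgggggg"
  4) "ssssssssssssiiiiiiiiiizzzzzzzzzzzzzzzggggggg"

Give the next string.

ssssssssssssssiiiiiiiiiiiizzzzzzzzzzzzzzzzzzgggggggg

Term n consists of 2n+2 s's, followed by 2n i's, followed by 3n z's, followed by n+2 g's, where the shown terms are n = 2, 3, 4, 5.
For the next term, n = 6, so the run lengths are 14, 12, 18, 8.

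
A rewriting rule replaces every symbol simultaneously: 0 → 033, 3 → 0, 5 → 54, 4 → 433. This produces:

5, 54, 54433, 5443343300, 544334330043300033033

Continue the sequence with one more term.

Rewriting the 21 symbols of 544334330043300033033 one by one yields 54 433 433 0 0 433 0 0 033 033 433 0 0 033 033 033 0 0 033 0 0; concatenated:

544334330043300033033433000330330330003300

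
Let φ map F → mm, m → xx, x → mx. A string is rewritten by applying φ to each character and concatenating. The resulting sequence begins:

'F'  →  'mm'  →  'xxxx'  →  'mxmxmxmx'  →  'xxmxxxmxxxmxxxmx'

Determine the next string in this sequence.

mxmxxxmxmxmxxxmxmxmxxxmxmxmxxxmx

Applying the rule to each of the 16 symbols of xxmxxxmxxxmxxxmx gives the pieces mx mx xx mx mx mx xx mx mx mx xx mx mx mx xx mx, which concatenate to the answer.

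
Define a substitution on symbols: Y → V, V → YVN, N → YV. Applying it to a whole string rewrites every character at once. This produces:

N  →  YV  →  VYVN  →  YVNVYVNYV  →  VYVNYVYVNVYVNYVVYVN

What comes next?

Applying the rule to each of the 19 symbols of VYVNYVYVNVYVNYVVYVN gives the pieces YVN V YVN YV V YVN V YVN YV YVN V YVN YV V YVN YVN V YVN YV, which concatenate to the answer.

YVNVYVNYVVYVNVYVNYVYVNVYVNYVVYVNYVNVYVNYV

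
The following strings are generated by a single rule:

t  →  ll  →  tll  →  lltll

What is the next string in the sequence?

From term 3 onward, concatenate the second-to-last term with the last: t·ll = tll, ll·tll = lltll, …
The next term joins tll and lltll.

tlllltll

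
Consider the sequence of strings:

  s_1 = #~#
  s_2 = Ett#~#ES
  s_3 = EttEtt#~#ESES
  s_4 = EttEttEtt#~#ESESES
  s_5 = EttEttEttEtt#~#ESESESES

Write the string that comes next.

Each term wraps the previous one in Ett on the left and ES on the right.
One more step from EttEttEttEtt#~#ESESESES gives the answer.

EttEttEttEttEtt#~#ESESESESES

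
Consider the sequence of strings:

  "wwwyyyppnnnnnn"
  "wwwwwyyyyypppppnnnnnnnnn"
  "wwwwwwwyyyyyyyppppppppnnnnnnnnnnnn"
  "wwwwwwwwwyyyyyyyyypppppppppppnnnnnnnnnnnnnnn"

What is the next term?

Each string has the form w^{2n+1} y^{2n+1} p^{3n-1} n^{3n+3} (n = 1, 2, …).
For the next term, n = 5, so the run lengths are 11, 11, 14, 18.

wwwwwwwwwwwyyyyyyyyyyyppppppppppppppnnnnnnnnnnnnnnnnnn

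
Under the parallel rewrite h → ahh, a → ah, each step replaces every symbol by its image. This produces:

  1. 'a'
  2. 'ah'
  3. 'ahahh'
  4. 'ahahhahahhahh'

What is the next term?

Rewriting the 13 symbols of ahahhahahhahh one by one yields ah ahh ah ahh ahh ah ahh ah ahh ahh ah ahh ahh; concatenated:

ahahhahahhahhahahhahahhahhahahhahh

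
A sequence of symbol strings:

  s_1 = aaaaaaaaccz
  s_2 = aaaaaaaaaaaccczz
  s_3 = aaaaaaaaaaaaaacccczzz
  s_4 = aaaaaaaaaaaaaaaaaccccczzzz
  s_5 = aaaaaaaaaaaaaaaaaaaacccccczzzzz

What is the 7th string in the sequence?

aaaaaaaaaaaaaaaaaaaaaaaaaacccccccczzzzzzz

Each string has the form a^{3n+2} c^{n} z^{n-1}, where the shown terms are n = 2, 3, 4, 5, 6.
At n = 8 the blocks have lengths 26, 8, 7.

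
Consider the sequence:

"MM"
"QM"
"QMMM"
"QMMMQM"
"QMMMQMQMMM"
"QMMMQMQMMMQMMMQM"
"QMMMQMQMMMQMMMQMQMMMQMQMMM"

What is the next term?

QMMMQMQMMMQMMMQMQMMMQMQMMMQMMMQMQMMMQMMMQM

This is a Fibonacci-style word recurrence s(k) = s(k−1)·s(k−2): e.g. QM·MM = QMMM.
The next term joins QMMMQMQMMMQMMMQMQMMMQMQMMM and QMMMQMQMMMQMMMQM.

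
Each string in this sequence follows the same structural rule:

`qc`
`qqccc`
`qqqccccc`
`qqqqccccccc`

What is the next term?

qqqqqccccccccc

Reading off run lengths: q runs 1, 2, 3, 4; c runs 1, 3, 5, 7 — each is linear in n (n = 1, 2, …).
At n = 5 the blocks have lengths 5, 9.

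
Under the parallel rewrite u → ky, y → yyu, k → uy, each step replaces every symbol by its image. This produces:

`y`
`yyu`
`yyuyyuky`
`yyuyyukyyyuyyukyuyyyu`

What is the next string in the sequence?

Replace each of the 21 characters of yyuyyukyyyuyyukyuyyyu in place — yyu yyu ky yyu yyu ky uy yyu yyu yyu ky yyu yyu ky uy yyu ky yyu yyu yyu ky — and concatenate.

yyuyyukyyyuyyukyuyyyuyyuyyukyyyuyyukyuyyyukyyyuyyuyyuky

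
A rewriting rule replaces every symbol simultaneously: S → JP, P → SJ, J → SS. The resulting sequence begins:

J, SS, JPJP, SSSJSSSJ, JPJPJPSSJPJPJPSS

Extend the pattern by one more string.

Rewriting the 16 symbols of JPJPJPSSJPJPJPSS one by one yields SS SJ SS SJ SS SJ JP JP SS SJ SS SJ SS SJ JP JP; concatenated:

SSSJSSSJSSSJJPJPSSSJSSSJSSSJJPJP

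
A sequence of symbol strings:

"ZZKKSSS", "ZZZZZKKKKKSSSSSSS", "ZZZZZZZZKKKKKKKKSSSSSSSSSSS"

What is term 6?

ZZZZZZZZZZZZZZZZZKKKKKKKKKKKKKKKKKSSSSSSSSSSSSSSSSSSSSSSS

The n-th term is 3n-1 Z's then 3n-1 K's then 4n-1 S's (n = 1, 2, …).
Setting n = 6 gives 17, 17, 23 characters in each block.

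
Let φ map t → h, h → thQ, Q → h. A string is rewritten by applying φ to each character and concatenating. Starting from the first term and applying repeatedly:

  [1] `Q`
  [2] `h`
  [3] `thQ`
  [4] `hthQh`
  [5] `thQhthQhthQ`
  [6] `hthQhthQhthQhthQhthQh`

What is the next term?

Rewriting the 21 symbols of hthQhthQhthQhthQhthQh one by one yields thQ h thQ h thQ h thQ h thQ h thQ h thQ h thQ h thQ h thQ h thQ; concatenated:

thQhthQhthQhthQhthQhthQhthQhthQhthQhthQhthQ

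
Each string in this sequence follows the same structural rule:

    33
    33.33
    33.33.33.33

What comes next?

33.33.33.33.33.33.33.33

Each string is two copies of the previous one joined by '.'.
So the next term is two copies of 33.33.33.33 with '.' between the halves.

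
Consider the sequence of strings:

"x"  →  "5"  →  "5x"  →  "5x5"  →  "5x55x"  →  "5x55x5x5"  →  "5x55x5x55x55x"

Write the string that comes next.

5x55x5x55x55x5x55x5x5

This is a Fibonacci-style word recurrence s(k) = s(k−1)·s(k−2): e.g. 5·x = 5x.
Continuing: 5x55x5x55x55x · 5x55x5x5 gives term 8.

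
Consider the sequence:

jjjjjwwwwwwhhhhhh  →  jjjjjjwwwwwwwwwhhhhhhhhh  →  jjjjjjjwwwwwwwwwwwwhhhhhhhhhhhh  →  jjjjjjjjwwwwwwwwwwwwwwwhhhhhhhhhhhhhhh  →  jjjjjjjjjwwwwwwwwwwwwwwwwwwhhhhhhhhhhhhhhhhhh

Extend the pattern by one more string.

jjjjjjjjjjwwwwwwwwwwwwwwwwwwwwwhhhhhhhhhhhhhhhhhhhhh

Term n consists of n+3 j's, followed by 3n w's, followed by 3n h's, where the shown terms are n = 2, 3, 4, 5, 6.
For the next term, n = 7, so the run lengths are 10, 21, 21.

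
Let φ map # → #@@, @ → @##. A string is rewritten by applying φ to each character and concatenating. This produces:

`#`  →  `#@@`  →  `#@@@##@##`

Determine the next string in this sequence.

Expanding #@@@##@##: #→#@@, @→@##, @→@##, @→@##, #→#@@, #→#@@, @→@##, #→#@@, #→#@@. Concatenated: #@@ @## @## @## #@@ #@@ @## #@@ #@@.

#@@@##@##@###@@#@@@###@@#@@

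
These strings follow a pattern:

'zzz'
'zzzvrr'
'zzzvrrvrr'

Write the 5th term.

zzzvrrvrrvrrvrr

The strings grow by a fixed suffix vrr each time.
From zzzvrrvrr, 2 further steps: zzzvrrvrr → zzzvrrvrrvrr → (answer).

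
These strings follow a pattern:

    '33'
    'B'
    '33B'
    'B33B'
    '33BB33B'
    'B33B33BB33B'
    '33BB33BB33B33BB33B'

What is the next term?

This is a Fibonacci-style word recurrence s(k) = s(k−2)·s(k−1): e.g. 33·B = 33B.
Continuing: B33B33BB33B · 33BB33BB33B33BB33B gives term 8.

B33B33BB33B33BB33BB33B33BB33B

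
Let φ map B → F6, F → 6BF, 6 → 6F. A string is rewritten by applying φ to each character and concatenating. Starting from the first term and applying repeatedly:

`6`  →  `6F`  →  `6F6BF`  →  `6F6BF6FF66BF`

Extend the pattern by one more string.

Rewriting each symbol of 6F6BF6FF66BF: 6→6F, F→6BF, 6→6F, B→F6, F→6BF, 6→6F, F→6BF, F→6BF, 6→6F, 6→6F, B→F6, F→6BF, which concatenates to 6F 6BF 6F F6 6BF 6F 6BF 6BF 6F 6F F6 6BF.

6F6BF6FF66BF6F6BF6BF6F6FF66BF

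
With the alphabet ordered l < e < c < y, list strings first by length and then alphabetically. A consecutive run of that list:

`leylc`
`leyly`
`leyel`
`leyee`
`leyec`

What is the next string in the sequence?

Find the rightmost character of leyec below y, bump it to the next letter, and reset everything to its right to l.

leyey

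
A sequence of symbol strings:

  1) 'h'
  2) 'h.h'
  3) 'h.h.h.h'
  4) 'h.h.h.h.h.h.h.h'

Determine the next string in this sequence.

h.h.h.h.h.h.h.h.h.h.h.h.h.h.h.h

Every step duplicates the string with '.' between the halves.
One more doubling of h.h.h.h.h.h.h.h gives the answer.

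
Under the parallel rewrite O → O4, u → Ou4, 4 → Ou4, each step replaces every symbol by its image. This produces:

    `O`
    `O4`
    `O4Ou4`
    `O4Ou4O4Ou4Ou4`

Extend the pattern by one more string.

φ(O4Ou4O4Ou4Ou4) expands symbol-by-symbol to O4 Ou4 O4 Ou4 Ou4 O4 Ou4 O4 Ou4 Ou4 O4 Ou4 Ou4; joining the 13 pieces gives the next term.

O4Ou4O4Ou4Ou4O4Ou4O4Ou4Ou4O4Ou4Ou4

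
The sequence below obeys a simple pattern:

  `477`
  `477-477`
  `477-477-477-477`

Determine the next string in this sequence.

s(k+1) = s(k)·-·s(k) — each term doubles the last with '-' between the halves.
So the next term is two copies of 477-477-477-477 with '-' between the halves.

477-477-477-477-477-477-477-477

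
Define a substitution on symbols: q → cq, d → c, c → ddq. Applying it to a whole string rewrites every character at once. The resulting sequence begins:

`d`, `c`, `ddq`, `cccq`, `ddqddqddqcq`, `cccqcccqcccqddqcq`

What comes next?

Rewriting the 17 symbols of cccqcccqcccqddqcq one by one yields ddq ddq ddq cq ddq ddq ddq cq ddq ddq ddq cq c c cq ddq cq; concatenated:

ddqddqddqcqddqddqddqcqddqddqddqcqcccqddqcq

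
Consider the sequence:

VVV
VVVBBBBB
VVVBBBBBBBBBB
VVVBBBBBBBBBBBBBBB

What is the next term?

VVVBBBBBBBBBBBBBBBBBBBB

Every step adds BBBBB to the end: s(k+1) = s(k)·BBBBB.
One more step from VVVBBBBBBBBBBBBBBB gives the answer.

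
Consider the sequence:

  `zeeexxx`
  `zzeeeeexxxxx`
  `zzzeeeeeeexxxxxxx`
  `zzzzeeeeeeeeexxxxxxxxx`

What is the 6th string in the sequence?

Term n consists of n z's, followed by 2n+1 e's, followed by 2n+1 x's (n = 1, 2, …).
Setting n = 6 gives 6, 13, 13 characters in each block.

zzzzzzeeeeeeeeeeeeexxxxxxxxxxxxx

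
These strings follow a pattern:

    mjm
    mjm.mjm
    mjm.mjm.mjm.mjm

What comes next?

s(k+1) = s(k)·.·s(k) — each term doubles the last with '.' between the halves.
Doubling mjm.mjm.mjm.mjm with '.' between the halves:

mjm.mjm.mjm.mjm.mjm.mjm.mjm.mjm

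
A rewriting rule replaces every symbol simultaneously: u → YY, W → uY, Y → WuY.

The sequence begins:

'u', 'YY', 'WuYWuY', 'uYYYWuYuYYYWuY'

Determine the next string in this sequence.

Rewriting the 14 symbols of uYYYWuYuYYYWuY one by one yields YY WuY WuY WuY uY YY WuY YY WuY WuY WuY uY YY WuY; concatenated:

YYWuYWuYWuYuYYYWuYYYWuYWuYWuYuYYYWuY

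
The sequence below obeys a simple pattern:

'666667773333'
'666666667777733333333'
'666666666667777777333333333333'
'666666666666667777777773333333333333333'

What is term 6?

Term n consists of 3n+2 6's, followed by 2n+1 7's, followed by 4n 3's (n = 1, 2, …).
For term 6, n = 6, so the run lengths are 20, 13, 24.

666666666666666666667777777777777333333333333333333333333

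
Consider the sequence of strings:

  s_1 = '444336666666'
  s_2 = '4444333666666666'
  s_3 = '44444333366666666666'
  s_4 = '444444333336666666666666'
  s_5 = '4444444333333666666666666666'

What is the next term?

44444444333333366666666666666666

Term n consists of n 4's, followed by n-1 3's, followed by 2n+1 6's, where the shown terms are n = 3, 4, 5, 6, 7.
Setting n = 8 gives 8, 7, 17 characters in each block.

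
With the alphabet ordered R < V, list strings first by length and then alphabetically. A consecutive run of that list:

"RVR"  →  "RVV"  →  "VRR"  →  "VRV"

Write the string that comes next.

Treat VRV as a base-2 numeral over the given alphabet and add one, carrying through any trailing V's.

VVR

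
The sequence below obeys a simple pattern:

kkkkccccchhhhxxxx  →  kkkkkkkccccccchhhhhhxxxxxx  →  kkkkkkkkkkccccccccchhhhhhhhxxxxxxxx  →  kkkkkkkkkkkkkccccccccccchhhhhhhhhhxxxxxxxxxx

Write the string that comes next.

kkkkkkkkkkkkkkkkccccccccccccchhhhhhhhhhhhxxxxxxxxxxxx

The n-th term is 3n-2 k's then 2n+1 c's then 2n h's then 2n x's, where the shown terms are n = 2, 3, 4, 5.
Setting n = 6 gives 16, 13, 12, 12 characters in each block.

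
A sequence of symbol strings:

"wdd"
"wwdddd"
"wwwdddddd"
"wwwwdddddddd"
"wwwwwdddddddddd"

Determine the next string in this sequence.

wwwwwwdddddddddddd

Term n consists of n w's, followed by 2n d's (n = 1, 2, …).
For the next term, n = 6, so the run lengths are 6, 12.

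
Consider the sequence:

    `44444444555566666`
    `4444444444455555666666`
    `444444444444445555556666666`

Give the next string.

44444444444444444555555566666666

Term n consists of 3n-1 4's, followed by n+1 5's, followed by n+2 6's, where the shown terms are n = 3, 4, 5.
At n = 6 the blocks have lengths 17, 7, 8.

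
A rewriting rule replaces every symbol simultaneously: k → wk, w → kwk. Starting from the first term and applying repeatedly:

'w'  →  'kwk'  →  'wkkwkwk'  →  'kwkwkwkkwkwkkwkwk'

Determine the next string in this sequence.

Rewriting the 17 symbols of kwkwkwkkwkwkkwkwk one by one yields wk kwk wk kwk wk kwk wk wk kwk wk kwk wk wk kwk wk kwk wk; concatenated:

wkkwkwkkwkwkkwkwkwkkwkwkkwkwkwkkwkwkkwkwk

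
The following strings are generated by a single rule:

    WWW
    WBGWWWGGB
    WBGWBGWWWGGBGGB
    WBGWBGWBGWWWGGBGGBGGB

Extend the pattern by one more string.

WBGWBGWBGWBGWWWGGBGGBGGBGGB

Every step adds WBG to the front and GGB to the end of the previous string.
One more step from WBGWBGWBGWWWGGBGGBGGB gives the answer.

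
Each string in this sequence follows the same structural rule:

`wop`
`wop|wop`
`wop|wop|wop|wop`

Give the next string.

Every step duplicates the string with '|' between the halves.
Doubling wop|wop|wop|wop with '|' between the halves:

wop|wop|wop|wop|wop|wop|wop|wop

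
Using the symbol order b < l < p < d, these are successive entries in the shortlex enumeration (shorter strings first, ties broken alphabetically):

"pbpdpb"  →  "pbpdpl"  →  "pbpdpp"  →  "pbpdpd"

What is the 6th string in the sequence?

pbpddl

Stepping forward 2 times from pbpdpd: pbpdpd → pbpddb, then the target.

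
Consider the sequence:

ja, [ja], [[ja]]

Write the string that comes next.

[[[ja]]]

s(k+1) = [·s(k)·], so each term gains [ as a prefix and ] as a suffix.
So the next term is [·[[ja]]·].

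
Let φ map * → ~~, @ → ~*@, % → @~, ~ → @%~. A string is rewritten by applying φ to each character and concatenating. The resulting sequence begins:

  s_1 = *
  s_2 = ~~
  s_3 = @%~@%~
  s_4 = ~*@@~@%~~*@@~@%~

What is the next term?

@%~~~~*@~*@@%~~*@@~@%~@%~~~~*@~*@@%~~*@@~@%~

Replace each of the 16 characters of ~*@@~@%~~*@@~@%~ in place — @%~ ~~ ~*@ ~*@ @%~ ~*@ @~ @%~ @%~ ~~ ~*@ ~*@ @%~ ~*@ @~ @%~ — and concatenate.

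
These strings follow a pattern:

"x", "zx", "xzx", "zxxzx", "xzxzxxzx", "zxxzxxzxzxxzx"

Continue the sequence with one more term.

Each term (from the third on) is the two preceding terms concatenated in order: term 3 = x·zx = xzx.
So term 7 is xzxzxxzx·zxxzxxzxzxxzx.

xzxzxxzxzxxzxxzxzxxzx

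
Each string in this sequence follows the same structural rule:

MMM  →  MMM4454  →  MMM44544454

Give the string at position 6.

MMM44544454445444544454

Every step adds 4454 to the end: s(k+1) = s(k)·4454.
From MMM44544454, 3 further steps: MMM44544454 → MMM445444544454 → MMM4454445444544454 → (answer).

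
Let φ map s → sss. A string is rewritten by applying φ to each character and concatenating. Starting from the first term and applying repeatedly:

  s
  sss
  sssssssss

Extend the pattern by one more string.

sssssssssssssssssssssssssss

Apply φ to sssssssss symbol by symbol: s→sss, s→sss, s→sss, s→sss, s→sss, s→sss, s→sss, s→sss, s→sss; joined: sss sss sss sss sss sss sss sss sss.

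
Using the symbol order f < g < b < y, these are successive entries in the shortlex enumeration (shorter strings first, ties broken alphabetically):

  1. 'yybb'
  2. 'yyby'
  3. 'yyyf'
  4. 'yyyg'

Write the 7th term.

Stepping forward 3 times from yyyg: yyyg → yyyb → yyyy, then the target.

fffff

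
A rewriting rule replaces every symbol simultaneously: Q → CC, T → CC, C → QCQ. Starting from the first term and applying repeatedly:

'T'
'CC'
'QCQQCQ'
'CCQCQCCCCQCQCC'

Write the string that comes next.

Replace each of the 14 characters of CCQCQCCCCQCQCC in place — QCQ QCQ CC QCQ CC QCQ QCQ QCQ QCQ CC QCQ CC QCQ QCQ — and concatenate.

QCQQCQCCQCQCCQCQQCQQCQQCQCCQCQCCQCQQCQ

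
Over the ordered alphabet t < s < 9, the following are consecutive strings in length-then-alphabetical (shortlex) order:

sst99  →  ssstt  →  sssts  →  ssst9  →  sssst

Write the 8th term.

sss9t

Continuing the enumeration 3 steps past sssst: sssst → sssss → ssss9 → (answer).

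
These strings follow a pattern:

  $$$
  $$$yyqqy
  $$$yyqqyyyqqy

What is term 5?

Every step adds yyqqy to the end: s(k+1) = s(k)·yyqqy.
From $$$yyqqyyyqqy, 2 further steps: $$$yyqqyyyqqy → $$$yyqqyyyqqyyyqqy → (answer).

$$$yyqqyyyqqyyyqqyyyqqy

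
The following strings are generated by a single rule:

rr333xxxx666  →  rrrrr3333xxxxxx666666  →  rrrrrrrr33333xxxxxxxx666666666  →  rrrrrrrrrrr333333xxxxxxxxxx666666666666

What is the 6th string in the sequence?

rrrrrrrrrrrrrrrrr33333333xxxxxxxxxxxxxx666666666666666666

The n-th term is 3n-1 r's then n+2 3's then 2n+2 x's then 3n 6's (n = 1, 2, …).
For term 6, n = 6, so the run lengths are 17, 8, 14, 18.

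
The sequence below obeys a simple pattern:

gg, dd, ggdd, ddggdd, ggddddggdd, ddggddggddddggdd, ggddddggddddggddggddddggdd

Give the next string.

ddggddggddddggddggddddggddddggddggddddggdd

This is a Fibonacci-style word recurrence s(k) = s(k−2)·s(k−1): e.g. gg·dd = ggdd.
Continuing: ddggddggddddggdd · ggddddggddddggddggddddggdd gives term 8.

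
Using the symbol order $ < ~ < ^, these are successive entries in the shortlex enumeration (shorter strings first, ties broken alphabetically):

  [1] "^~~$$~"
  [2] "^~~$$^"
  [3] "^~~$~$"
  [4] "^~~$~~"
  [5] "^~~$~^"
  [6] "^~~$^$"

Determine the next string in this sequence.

^~~$^~

Find the rightmost character of ^~~$^$ below ^, bump it to the next letter, and reset everything to its right to $.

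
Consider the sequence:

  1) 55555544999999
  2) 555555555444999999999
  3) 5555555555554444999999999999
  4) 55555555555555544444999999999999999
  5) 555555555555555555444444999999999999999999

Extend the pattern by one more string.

5555555555555555555554444444999999999999999999999

Reading off run lengths: 5 runs 6, 9, 12, 15, 18; 4 runs 2, 3, 4, 5, 6; 9 runs 6, 9, 12, 15, 18 — each is linear in n (n = 1, 2, …).
Setting n = 6 gives 21, 7, 21 characters in each block.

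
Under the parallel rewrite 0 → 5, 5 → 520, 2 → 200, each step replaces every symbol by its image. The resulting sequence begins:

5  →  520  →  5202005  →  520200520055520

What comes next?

520200520055520200555205205202005

Replace each of the 15 characters of 520200520055520 in place — 520 200 5 200 5 5 520 200 5 5 520 520 520 200 5 — and concatenate.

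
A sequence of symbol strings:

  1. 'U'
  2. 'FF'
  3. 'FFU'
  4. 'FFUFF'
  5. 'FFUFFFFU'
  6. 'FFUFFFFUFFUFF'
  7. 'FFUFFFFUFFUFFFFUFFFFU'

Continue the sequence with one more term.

FFUFFFFUFFUFFFFUFFFFUFFUFFFFUFFUFF

This is a Fibonacci-style word recurrence s(k) = s(k−1)·s(k−2): e.g. FF·U = FFU.
So term 8 is FFUFFFFUFFUFFFFUFFFFU·FFUFFFFUFFUFF.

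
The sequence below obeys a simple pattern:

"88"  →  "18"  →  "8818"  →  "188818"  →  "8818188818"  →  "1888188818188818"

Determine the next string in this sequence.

Each term (from the third on) is the two preceding terms concatenated in order: term 3 = 88·18 = 8818.
Continuing: 8818188818 · 1888188818188818 gives term 7.

88181888181888188818188818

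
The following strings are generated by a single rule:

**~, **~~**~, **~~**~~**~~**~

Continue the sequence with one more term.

s(k+1) = s(k)·~·s(k) — each term doubles the last with '~' between the halves.
Doubling **~~**~~**~~**~ with '~' between the halves:

**~~**~~**~~**~~**~~**~~**~~**~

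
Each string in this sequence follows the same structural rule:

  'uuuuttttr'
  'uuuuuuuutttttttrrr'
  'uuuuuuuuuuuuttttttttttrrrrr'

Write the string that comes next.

uuuuuuuuuuuuuuuutttttttttttttrrrrrrr

Each string has the form u^{4n} t^{3n+1} r^{2n-1} (n = 1, 2, …).
Setting n = 4 gives 16, 13, 7 characters in each block.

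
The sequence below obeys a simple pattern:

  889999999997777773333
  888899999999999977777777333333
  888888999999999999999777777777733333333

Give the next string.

The n-th term is 2n-2 8's then 3n+3 9's then 2n+2 7's then 2n 3's, where the shown terms are n = 2, 3, 4.
Setting n = 5 gives 8, 18, 12, 10 characters in each block.

888888889999999999999999997777777777773333333333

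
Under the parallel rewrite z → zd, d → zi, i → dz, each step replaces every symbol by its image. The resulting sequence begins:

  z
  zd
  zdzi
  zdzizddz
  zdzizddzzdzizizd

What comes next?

zdzizddzzdzizizdzdzizddzzddzzdzi

φ(zdzizddzzdzizizd) expands symbol-by-symbol to zd zi zd dz zd zi zi zd zd zi zd dz zd dz zd zi; joining the 16 pieces gives the next term.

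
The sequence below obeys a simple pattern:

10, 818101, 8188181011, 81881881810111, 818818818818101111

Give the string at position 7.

Each term wraps the previous one in 818 on the left and 1 on the right.
From 818818818818101111, 2 further steps: 818818818818101111 → 8188188188188181011111 → (answer).

81881881881881881810111111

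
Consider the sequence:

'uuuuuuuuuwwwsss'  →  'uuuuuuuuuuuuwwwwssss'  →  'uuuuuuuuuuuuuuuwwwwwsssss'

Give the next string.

The n-th term is 3n u's then n w's then n s's, where the shown terms are n = 3, 4, 5.
At n = 6 the blocks have lengths 18, 6, 6.

uuuuuuuuuuuuuuuuuuwwwwwwssssss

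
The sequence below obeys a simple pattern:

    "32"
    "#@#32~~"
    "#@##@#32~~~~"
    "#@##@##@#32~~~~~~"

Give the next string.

#@##@##@##@#32~~~~~~~~

Every step adds #@# to the front and ~~ to the end of the previous string.
So the next term is #@#·#@##@##@#32~~~~~~·~~.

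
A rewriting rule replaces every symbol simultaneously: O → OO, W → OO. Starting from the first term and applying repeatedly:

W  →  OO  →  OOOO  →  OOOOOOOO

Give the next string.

Apply φ to OOOOOOOO symbol by symbol: O→OO, O→OO, O→OO, O→OO, O→OO, O→OO, O→OO, O→OO; joined: OO OO OO OO OO OO OO OO.

OOOOOOOOOOOOOOOO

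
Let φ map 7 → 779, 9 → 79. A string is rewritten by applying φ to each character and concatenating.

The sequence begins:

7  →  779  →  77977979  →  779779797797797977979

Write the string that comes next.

7797797977977979779797797797977977979779797797797977979

Replace each of the 21 characters of 779779797797797977979 in place — 779 779 79 779 779 79 779 79 779 779 79 779 779 79 779 79 779 779 79 779 79 — and concatenate.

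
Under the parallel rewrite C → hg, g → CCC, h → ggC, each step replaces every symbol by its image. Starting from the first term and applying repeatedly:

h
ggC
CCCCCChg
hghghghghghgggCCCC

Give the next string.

Rewriting the 18 symbols of hghghghghghgggCCCC one by one yields ggC CCC ggC CCC ggC CCC ggC CCC ggC CCC ggC CCC CCC CCC hg hg hg hg; concatenated:

ggCCCCggCCCCggCCCCggCCCCggCCCCggCCCCCCCCCChghghghg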